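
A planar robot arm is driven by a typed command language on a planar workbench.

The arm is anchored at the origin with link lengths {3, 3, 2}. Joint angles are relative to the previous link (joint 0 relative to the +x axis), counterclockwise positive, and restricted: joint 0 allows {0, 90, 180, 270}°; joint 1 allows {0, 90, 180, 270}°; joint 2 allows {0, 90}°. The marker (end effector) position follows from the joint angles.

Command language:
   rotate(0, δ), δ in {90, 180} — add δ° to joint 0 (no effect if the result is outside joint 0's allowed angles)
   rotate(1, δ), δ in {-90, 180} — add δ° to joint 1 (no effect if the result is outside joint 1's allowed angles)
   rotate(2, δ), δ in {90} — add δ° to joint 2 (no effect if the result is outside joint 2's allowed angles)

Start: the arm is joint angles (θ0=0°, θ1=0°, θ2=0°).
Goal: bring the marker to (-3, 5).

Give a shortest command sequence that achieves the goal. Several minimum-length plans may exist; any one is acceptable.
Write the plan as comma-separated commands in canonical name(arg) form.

start: joint angles (θ0=0°, θ1=0°, θ2=0°)
1. rotate(1, -90) → joint angles (θ0=0°, θ1=270°, θ2=0°)
2. rotate(0, 180) → joint angles (θ0=180°, θ1=270°, θ2=0°)
no 1-step plan works, so 2 is optimal.

rotate(1, -90), rotate(0, 180)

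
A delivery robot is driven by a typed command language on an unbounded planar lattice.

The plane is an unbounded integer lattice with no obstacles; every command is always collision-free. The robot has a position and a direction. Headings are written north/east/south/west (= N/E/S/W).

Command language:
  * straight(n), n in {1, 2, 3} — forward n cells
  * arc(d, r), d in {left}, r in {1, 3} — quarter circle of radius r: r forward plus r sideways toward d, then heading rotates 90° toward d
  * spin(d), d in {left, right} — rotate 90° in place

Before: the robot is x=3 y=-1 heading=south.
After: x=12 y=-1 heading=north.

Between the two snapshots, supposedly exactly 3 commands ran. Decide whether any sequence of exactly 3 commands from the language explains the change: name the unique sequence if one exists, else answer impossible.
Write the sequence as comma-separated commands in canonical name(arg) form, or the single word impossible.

arc(left, 3), straight(3), arc(left, 3)

key: position moved to (12,-1) AND the heading swung to N — translation plus rotation needed
t0: x=3 y=-1 heading=south
[1] after arc(left, 3): x=6 y=-4 heading=east
[2] after straight(3): x=9 y=-4 heading=east
[3] after arc(left, 3): x=12 y=-1 heading=north
no other 3-command option fits: unique.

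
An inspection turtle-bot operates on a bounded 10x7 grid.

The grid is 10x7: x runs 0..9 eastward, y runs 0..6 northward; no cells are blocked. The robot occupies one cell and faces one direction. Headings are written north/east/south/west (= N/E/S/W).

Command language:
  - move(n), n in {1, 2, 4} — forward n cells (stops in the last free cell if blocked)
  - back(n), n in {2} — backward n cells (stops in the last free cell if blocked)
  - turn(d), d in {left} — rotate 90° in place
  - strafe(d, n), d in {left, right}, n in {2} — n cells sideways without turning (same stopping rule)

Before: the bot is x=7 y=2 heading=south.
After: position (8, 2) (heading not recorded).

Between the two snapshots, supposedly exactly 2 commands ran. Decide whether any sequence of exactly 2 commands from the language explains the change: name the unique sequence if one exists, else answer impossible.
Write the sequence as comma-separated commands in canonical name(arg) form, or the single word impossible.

key: order matters: swapping turn(left) and move(1) lands elsewhere
from: x=7 y=2 heading=south
1. turn(left) → x=7 y=2 heading=east
2. move(1) → x=8 y=2 heading=east
uniquely the one of 49 2-step routes that fits.

turn(left), move(1)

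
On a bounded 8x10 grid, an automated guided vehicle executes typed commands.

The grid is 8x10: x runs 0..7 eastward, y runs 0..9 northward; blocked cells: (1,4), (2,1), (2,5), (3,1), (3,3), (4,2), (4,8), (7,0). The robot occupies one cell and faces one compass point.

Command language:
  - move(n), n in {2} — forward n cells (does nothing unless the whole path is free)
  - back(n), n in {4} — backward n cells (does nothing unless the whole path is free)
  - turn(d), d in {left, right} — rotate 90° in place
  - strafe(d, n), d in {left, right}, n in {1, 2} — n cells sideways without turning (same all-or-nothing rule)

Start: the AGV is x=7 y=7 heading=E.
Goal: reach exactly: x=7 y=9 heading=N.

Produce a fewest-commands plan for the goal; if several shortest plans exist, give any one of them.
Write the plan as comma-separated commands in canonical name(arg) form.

t0: x=7 y=7 heading=E
1. strafe(left, 2) → x=7 y=9 heading=E
2. turn(left) → x=7 y=9 heading=N
shorter routes all fall short; 2 is best.

strafe(left, 2), turn(left)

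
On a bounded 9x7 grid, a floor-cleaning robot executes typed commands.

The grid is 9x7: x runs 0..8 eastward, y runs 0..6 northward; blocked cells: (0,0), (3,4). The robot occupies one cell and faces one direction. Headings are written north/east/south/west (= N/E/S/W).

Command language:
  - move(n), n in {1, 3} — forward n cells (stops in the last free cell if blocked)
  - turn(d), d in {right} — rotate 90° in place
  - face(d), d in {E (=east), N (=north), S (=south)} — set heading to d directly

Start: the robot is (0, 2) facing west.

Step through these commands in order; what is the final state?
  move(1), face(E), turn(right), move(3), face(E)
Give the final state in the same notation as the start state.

(0, 1) facing east

start: (0, 2) facing west
1. move(1) → (0, 2) facing west
2. face(E) → (0, 2) facing east
3. turn(right) → (0, 2) facing south
4. move(3) → (0, 1) facing south
5. face(E) → (0, 1) facing east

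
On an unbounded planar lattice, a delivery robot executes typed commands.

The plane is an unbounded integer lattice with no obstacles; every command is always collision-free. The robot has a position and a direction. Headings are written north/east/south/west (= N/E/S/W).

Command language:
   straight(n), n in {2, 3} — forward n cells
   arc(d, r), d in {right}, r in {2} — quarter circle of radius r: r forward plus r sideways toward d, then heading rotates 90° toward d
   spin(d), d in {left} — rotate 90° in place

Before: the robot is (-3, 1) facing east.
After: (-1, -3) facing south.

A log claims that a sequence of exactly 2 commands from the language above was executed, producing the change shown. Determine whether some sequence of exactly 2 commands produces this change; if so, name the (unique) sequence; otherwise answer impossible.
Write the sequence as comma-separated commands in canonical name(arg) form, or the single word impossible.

key: running straight(2) before arc(right, 2) would end elsewhere — order is forced
from: (-3, 1) facing east
t=1 arc(right, 2) ⇒ (-1, -1) facing south
t=2 straight(2) ⇒ (-1, -3) facing south
uniquely the one of 16 2-step routes that fits.

arc(right, 2), straight(2)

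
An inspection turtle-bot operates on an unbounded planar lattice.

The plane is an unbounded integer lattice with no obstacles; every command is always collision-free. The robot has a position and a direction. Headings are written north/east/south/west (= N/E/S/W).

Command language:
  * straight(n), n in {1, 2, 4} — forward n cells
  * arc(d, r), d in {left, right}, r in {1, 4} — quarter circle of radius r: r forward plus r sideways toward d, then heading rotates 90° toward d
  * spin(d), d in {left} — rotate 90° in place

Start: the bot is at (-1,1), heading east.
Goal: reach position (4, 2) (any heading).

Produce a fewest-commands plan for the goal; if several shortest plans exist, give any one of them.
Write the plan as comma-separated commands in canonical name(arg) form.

t0: at (-1,1), heading east
t=1 straight(4) ⇒ at (3,1), heading east
t=2 arc(left, 1) ⇒ at (4,2), heading north
nothing shorter than 2 reaches the goal.

straight(4), arc(left, 1)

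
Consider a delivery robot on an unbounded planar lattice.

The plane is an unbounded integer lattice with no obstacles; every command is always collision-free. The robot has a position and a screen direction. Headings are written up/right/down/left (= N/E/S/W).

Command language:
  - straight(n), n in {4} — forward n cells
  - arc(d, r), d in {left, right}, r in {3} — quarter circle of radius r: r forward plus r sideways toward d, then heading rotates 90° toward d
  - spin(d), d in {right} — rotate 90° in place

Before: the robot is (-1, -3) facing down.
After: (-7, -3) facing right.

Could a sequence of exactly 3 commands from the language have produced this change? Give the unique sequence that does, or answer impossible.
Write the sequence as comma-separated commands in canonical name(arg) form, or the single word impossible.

key: position moved to (-7,-3) AND the heading swung to E — translation plus rotation needed
from: (-1, -3) facing down
step 1 (arc(right, 3)): (-4, -6) facing left
step 2 (arc(right, 3)): (-7, -3) facing up
step 3 (spin(right)): (-7, -3) facing right
uniquely the one of 64 3-step routes that fits.

arc(right, 3), arc(right, 3), spin(right)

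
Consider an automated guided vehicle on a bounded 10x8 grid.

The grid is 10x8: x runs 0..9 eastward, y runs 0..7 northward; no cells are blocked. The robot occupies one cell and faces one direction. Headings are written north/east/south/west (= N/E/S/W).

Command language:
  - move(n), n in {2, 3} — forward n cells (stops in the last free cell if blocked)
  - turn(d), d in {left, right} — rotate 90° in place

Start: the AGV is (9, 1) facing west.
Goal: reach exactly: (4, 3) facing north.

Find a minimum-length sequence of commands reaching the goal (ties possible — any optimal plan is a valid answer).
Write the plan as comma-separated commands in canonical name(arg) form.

from: (9, 1) facing west
[1] after move(3): (6, 1) facing west
[2] after move(2): (4, 1) facing west
[3] after turn(right): (4, 1) facing north
[4] after move(2): (4, 3) facing north
shorter routes all fall short; 4 is best.

move(3), move(2), turn(right), move(2)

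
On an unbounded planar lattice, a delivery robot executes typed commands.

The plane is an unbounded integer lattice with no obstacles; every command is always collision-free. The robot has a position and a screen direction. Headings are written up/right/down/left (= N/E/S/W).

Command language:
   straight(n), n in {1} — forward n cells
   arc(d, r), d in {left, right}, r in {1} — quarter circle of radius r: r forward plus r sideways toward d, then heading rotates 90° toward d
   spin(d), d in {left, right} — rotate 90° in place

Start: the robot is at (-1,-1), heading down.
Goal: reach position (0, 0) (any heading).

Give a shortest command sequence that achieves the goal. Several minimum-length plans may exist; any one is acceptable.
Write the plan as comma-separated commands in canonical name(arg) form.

t0: at (-1,-1), heading down
step 1 (spin(left)): at (-1,-1), heading right
step 2 (arc(left, 1)): at (0,0), heading up
shorter routes all fall short; 2 is best.

spin(left), arc(left, 1)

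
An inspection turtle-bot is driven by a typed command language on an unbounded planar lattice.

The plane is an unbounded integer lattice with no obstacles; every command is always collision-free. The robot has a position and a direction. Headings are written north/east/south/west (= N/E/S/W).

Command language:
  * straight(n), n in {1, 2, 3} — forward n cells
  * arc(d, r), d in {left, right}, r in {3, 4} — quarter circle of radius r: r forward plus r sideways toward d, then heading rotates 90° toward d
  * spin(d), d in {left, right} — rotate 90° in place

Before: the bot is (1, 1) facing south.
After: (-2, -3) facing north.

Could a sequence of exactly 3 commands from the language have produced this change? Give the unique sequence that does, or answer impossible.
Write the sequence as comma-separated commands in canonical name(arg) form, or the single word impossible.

key: position moved to (-2,-3) AND the heading swung to N — translation plus rotation needed
start: (1, 1) facing south
1. straight(1) → (1, 0) facing south
2. arc(right, 3) → (-2, -3) facing west
3. spin(right) → (-2, -3) facing north
all 729 alternatives checked — unique.

straight(1), arc(right, 3), spin(right)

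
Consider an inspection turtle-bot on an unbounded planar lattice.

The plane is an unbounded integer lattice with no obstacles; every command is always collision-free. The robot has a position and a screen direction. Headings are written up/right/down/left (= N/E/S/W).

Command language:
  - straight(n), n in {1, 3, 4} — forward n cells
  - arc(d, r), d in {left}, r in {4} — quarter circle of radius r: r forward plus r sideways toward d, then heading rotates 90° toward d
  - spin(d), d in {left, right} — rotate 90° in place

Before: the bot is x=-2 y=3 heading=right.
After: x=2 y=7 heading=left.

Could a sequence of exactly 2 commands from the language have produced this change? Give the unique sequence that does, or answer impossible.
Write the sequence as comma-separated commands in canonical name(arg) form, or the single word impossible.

key: position moved to (2,7) AND the heading swung to W — translation plus rotation needed
initial: x=-2 y=3 heading=right
t=1 arc(left, 4) ⇒ x=2 y=7 heading=up
t=2 spin(left) ⇒ x=2 y=7 heading=left
uniquely the one of 36 2-step routes that fits.

arc(left, 4), spin(left)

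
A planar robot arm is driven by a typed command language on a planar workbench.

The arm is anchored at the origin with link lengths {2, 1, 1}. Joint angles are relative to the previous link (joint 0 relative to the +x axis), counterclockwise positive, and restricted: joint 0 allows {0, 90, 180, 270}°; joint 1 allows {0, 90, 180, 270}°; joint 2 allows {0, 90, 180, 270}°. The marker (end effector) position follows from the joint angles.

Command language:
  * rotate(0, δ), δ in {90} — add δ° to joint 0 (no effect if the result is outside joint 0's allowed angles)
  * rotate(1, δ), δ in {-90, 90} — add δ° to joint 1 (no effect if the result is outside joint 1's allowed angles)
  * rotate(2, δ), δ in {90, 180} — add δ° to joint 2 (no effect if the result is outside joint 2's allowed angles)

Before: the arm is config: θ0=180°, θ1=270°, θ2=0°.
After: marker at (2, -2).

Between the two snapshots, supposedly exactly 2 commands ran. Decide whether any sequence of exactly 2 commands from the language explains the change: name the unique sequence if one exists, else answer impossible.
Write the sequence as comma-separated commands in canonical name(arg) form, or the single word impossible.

rotate(0, 90), rotate(0, 90)

start: config: θ0=180°, θ1=270°, θ2=0°
[1] after rotate(0, 90): config: θ0=270°, θ1=270°, θ2=0°
[2] after rotate(0, 90): config: θ0=0°, θ1=270°, θ2=0°
uniquely the one of 25 2-step routes that fits.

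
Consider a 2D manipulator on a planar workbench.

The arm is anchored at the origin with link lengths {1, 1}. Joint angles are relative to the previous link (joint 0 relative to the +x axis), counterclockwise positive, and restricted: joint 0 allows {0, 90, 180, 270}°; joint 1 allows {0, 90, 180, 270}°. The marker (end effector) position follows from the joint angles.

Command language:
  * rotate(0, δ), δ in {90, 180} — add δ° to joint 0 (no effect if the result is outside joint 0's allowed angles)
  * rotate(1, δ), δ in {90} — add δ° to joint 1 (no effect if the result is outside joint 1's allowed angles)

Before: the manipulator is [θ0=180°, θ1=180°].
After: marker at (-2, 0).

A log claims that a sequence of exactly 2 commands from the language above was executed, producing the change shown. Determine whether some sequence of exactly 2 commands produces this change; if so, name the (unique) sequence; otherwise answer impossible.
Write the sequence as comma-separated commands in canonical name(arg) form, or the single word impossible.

begin: [θ0=180°, θ1=180°]
[1] after rotate(1, 90): [θ0=180°, θ1=270°]
[2] after rotate(1, 90): [θ0=180°, θ1=0°]
all 9 alternatives checked — unique.

rotate(1, 90), rotate(1, 90)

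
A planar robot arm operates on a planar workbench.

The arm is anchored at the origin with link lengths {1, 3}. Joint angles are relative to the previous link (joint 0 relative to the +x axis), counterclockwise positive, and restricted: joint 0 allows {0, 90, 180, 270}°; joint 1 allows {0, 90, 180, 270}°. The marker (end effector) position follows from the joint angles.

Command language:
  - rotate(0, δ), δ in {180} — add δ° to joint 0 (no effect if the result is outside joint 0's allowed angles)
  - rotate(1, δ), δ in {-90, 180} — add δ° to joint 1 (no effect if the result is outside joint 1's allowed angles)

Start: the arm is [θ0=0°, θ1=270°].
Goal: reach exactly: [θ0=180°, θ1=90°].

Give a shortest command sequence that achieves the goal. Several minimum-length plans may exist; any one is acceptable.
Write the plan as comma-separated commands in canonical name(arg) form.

rotate(1, 180), rotate(0, 180)

start: [θ0=0°, θ1=270°]
step 1 (rotate(1, 180)): [θ0=0°, θ1=90°]
step 2 (rotate(0, 180)): [θ0=180°, θ1=90°]
minimal: 2 command(s), checked below 2.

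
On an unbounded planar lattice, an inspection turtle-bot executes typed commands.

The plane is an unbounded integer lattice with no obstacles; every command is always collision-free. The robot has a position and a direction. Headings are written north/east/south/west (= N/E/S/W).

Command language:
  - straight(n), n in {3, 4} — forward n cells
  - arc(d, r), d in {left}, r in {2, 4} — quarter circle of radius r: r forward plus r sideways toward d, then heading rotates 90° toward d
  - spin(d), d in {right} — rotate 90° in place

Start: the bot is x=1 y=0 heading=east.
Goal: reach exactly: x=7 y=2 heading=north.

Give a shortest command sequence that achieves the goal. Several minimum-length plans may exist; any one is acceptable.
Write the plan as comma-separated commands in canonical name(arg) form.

t0: x=1 y=0 heading=east
[1] after straight(4): x=5 y=0 heading=east
[2] after arc(left, 2): x=7 y=2 heading=north
shorter routes all fall short; 2 is best.

straight(4), arc(left, 2)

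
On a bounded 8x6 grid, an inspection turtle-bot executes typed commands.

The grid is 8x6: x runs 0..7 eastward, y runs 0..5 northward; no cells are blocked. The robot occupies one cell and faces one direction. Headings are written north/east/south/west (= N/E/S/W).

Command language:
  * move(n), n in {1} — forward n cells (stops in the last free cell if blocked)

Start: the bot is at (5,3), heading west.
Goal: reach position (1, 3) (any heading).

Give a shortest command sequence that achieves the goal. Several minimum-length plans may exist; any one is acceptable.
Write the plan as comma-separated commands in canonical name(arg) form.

from: at (5,3), heading west
t=1 move(1) ⇒ at (4,3), heading west
t=2 move(1) ⇒ at (3,3), heading west
t=3 move(1) ⇒ at (2,3), heading west
t=4 move(1) ⇒ at (1,3), heading west
no 3-step plan works, so 4 is optimal.

move(1), move(1), move(1), move(1)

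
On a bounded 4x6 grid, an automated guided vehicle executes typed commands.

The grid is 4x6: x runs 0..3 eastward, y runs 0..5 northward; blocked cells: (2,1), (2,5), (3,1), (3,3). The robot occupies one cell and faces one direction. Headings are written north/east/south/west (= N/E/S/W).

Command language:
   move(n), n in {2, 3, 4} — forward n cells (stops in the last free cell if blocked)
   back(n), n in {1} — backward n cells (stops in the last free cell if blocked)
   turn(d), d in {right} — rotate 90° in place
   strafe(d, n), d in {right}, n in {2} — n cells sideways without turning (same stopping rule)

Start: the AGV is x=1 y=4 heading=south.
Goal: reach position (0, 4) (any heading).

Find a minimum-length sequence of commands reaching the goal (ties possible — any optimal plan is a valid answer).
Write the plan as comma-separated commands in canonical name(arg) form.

strafe(right, 2)

t0: x=1 y=4 heading=south
[1] after strafe(right, 2): x=0 y=4 heading=south
minimal: 1 command(s), checked below 1.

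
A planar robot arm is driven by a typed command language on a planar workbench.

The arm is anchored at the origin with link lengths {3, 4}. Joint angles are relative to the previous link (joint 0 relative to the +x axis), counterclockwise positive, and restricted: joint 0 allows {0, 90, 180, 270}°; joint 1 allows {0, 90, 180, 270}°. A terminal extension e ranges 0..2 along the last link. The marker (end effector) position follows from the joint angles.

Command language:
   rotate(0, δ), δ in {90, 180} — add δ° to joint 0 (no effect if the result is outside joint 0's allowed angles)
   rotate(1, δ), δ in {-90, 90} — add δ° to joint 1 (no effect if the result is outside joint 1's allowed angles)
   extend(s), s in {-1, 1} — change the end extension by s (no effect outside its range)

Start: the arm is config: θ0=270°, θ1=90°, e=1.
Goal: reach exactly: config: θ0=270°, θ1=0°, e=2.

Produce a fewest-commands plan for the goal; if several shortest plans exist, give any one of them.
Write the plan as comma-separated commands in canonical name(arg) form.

from: config: θ0=270°, θ1=90°, e=1
step 1 (extend(1)): config: θ0=270°, θ1=90°, e=2
step 2 (rotate(1, -90)): config: θ0=270°, θ1=0°, e=2
shorter routes all fall short; 2 is best.

extend(1), rotate(1, -90)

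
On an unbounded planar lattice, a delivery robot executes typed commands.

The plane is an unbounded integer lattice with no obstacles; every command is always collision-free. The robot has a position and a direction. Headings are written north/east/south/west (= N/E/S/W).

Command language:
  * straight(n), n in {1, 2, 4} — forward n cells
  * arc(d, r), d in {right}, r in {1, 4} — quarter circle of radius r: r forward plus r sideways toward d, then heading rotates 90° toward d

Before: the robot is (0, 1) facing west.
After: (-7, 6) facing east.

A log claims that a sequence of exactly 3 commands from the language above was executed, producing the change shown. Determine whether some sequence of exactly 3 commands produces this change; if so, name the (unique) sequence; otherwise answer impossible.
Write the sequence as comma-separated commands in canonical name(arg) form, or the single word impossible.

key: position moved to (-7,6) AND the heading swung to E — translation plus rotation needed
begin: (0, 1) facing west
1. straight(4) → (-4, 1) facing west
2. arc(right, 4) → (-8, 5) facing north
3. arc(right, 1) → (-7, 6) facing east
no rival 3-sequence matches.

straight(4), arc(right, 4), arc(right, 1)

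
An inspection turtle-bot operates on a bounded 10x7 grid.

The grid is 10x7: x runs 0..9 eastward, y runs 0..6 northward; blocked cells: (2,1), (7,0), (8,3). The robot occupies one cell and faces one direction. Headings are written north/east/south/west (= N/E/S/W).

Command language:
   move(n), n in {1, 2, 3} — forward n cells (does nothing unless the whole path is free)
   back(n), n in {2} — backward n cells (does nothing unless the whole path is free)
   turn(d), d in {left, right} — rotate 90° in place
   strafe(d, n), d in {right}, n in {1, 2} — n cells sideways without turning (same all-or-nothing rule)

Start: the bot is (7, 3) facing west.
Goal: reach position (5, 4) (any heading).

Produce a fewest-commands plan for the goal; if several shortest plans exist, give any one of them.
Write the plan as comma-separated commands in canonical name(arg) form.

from: (7, 3) facing west
t=1 move(2) ⇒ (5, 3) facing west
t=2 strafe(right, 1) ⇒ (5, 4) facing west
no 1-step plan works, so 2 is optimal.

move(2), strafe(right, 1)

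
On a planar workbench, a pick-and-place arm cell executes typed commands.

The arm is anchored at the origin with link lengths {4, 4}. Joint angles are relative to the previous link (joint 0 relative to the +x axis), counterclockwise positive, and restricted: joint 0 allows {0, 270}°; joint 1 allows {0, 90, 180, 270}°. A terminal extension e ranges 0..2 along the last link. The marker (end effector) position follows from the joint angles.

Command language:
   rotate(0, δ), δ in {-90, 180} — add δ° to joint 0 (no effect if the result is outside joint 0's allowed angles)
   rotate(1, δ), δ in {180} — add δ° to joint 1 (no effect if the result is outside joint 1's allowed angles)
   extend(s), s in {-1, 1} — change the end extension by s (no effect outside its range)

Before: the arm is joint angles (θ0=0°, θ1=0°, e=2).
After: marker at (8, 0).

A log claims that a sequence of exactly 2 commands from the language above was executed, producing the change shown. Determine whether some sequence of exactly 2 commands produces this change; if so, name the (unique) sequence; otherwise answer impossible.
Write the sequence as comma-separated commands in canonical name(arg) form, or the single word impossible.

from: joint angles (θ0=0°, θ1=0°, e=2)
[1] after extend(-1): joint angles (θ0=0°, θ1=0°, e=1)
[2] after extend(-1): joint angles (θ0=0°, θ1=0°, e=0)
all 25 alternatives checked — unique.

extend(-1), extend(-1)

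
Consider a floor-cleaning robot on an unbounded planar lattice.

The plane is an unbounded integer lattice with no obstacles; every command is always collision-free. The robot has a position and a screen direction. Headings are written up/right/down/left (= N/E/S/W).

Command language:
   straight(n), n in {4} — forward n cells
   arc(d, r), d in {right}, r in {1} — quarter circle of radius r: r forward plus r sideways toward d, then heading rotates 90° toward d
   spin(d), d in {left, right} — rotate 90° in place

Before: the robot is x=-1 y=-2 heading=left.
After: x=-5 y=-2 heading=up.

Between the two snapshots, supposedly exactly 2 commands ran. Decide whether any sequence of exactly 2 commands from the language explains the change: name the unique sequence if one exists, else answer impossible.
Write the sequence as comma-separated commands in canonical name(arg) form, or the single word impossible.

straight(4), spin(right)

key: cell and facing (now N) both changed — the 2 commands mix motion and turning
initial: x=-1 y=-2 heading=left
step 1 (straight(4)): x=-5 y=-2 heading=left
step 2 (spin(right)): x=-5 y=-2 heading=up
all 16 alternatives checked — unique.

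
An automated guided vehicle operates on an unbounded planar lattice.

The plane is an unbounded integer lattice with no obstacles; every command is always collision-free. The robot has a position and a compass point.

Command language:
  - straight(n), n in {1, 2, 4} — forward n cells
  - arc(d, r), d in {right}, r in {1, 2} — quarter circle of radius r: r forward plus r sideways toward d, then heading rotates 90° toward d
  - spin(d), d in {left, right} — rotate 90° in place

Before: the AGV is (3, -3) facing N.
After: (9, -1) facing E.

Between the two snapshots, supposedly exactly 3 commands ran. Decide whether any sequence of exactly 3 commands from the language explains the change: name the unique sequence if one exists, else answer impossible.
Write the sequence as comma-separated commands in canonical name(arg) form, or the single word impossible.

arc(right, 2), straight(2), straight(2)

key: running straight(2) before arc(right, 2) would end elsewhere — order is forced
begin: (3, -3) facing N
t=1 arc(right, 2) ⇒ (5, -1) facing E
t=2 straight(2) ⇒ (7, -1) facing E
t=3 straight(2) ⇒ (9, -1) facing E
all 343 alternatives checked — unique.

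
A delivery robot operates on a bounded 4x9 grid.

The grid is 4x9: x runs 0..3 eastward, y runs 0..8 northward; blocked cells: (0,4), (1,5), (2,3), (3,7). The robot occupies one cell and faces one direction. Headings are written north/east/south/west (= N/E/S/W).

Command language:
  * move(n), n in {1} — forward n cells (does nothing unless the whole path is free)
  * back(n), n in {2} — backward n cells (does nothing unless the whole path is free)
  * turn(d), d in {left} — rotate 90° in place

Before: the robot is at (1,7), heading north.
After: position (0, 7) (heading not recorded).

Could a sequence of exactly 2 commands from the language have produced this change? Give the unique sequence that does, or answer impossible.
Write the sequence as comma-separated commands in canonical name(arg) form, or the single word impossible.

turn(left), move(1)

key: order matters: swapping turn(left) and move(1) lands elsewhere
from: at (1,7), heading north
step 1 (turn(left)): at (1,7), heading west
step 2 (move(1)): at (0,7), heading west
all 9 alternatives checked — unique.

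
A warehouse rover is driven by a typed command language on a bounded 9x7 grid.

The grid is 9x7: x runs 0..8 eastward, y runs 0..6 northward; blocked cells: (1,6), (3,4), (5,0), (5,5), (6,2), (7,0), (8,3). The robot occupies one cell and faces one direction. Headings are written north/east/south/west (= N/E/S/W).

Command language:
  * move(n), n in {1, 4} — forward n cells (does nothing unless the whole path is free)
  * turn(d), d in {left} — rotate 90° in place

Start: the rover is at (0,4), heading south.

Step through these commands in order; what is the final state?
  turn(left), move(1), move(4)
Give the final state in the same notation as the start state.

start: at (0,4), heading south
[1] after turn(left): at (0,4), heading east
[2] after move(1): at (1,4), heading east
[3] after move(4): at (1,4), heading east

at (1,4), heading east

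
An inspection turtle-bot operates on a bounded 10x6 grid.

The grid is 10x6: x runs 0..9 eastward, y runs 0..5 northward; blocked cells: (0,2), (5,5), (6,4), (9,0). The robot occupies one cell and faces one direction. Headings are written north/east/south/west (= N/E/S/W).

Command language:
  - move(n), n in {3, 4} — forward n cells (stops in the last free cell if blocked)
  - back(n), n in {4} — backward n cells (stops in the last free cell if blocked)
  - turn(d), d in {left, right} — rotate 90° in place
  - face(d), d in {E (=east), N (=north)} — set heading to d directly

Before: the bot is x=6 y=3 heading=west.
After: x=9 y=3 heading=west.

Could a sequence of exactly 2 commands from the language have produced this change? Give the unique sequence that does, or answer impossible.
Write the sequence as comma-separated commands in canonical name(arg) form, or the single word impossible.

key: still facing W at the end — nothing in the sequence rotates
initial: x=6 y=3 heading=west
[1] after back(4): x=9 y=3 heading=west
[2] after back(4): x=9 y=3 heading=west
all 49 alternatives checked — unique.

back(4), back(4)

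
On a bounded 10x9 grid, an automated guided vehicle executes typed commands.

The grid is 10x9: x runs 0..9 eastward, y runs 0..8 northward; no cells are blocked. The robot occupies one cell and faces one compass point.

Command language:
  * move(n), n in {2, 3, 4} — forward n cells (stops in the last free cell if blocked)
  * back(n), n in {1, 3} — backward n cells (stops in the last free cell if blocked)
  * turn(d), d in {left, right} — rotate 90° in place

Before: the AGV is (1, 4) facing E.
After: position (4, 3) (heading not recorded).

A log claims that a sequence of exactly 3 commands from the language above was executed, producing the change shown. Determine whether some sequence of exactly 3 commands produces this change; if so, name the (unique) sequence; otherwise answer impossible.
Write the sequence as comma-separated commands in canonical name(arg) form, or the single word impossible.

move(3), turn(left), back(1)

key: order matters: swapping move(3) and back(1) lands elsewhere
from: (1, 4) facing E
t=1 move(3) ⇒ (4, 4) facing E
t=2 turn(left) ⇒ (4, 4) facing N
t=3 back(1) ⇒ (4, 3) facing N
no rival 3-sequence matches.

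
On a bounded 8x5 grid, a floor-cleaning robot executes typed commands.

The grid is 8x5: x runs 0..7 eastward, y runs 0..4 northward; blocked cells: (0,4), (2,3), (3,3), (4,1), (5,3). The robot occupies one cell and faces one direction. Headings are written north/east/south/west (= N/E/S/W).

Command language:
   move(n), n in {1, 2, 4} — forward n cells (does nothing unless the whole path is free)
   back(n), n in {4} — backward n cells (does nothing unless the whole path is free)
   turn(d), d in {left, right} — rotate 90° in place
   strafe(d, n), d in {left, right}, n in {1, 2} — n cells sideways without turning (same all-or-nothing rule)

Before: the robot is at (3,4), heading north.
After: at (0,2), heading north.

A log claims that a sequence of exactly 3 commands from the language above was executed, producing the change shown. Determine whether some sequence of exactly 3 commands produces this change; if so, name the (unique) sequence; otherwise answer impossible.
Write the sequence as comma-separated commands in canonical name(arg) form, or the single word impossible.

impossible

no 3-step route produces this change.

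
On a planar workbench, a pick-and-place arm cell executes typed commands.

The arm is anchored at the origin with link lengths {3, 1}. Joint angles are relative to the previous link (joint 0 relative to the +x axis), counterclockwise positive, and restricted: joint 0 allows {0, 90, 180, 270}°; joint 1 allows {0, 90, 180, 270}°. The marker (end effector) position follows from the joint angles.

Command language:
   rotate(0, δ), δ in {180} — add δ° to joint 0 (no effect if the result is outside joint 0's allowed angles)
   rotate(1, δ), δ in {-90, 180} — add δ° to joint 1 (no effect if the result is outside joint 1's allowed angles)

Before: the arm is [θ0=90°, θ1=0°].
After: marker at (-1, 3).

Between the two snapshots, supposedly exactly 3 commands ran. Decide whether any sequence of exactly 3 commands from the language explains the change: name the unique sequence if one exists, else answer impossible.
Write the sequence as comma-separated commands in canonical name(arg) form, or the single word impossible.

rotate(1, -90), rotate(1, -90), rotate(1, -90)

initial: [θ0=90°, θ1=0°]
1. rotate(1, -90) → [θ0=90°, θ1=270°]
2. rotate(1, -90) → [θ0=90°, θ1=180°]
3. rotate(1, -90) → [θ0=90°, θ1=90°]
no rival 3-sequence matches.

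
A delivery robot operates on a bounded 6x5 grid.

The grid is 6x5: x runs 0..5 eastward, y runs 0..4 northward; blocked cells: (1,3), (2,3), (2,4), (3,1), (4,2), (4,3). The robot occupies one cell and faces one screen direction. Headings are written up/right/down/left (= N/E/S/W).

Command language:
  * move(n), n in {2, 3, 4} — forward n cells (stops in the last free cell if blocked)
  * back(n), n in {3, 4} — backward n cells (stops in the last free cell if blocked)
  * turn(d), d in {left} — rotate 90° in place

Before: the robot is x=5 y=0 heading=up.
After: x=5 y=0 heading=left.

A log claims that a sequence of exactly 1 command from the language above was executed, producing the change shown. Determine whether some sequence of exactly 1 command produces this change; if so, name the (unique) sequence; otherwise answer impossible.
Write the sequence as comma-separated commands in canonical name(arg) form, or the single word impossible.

turn(left)

key: (5,0) unchanged — the single command moves nothing
start: x=5 y=0 heading=up
step 1 (turn(left)): x=5 y=0 heading=left
no other 1-command option fits: unique.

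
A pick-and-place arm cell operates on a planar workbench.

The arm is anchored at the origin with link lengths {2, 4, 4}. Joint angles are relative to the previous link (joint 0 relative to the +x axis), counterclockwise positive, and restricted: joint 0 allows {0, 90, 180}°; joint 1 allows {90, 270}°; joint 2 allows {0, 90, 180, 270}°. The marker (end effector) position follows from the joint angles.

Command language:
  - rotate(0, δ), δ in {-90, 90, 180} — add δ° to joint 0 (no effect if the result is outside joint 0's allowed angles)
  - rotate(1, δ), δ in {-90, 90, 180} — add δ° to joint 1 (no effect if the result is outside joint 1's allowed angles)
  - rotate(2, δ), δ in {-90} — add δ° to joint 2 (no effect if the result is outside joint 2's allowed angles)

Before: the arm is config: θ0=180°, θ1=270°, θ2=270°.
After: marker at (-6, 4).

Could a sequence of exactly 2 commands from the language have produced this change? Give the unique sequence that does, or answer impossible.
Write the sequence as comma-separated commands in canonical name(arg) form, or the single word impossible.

begin: config: θ0=180°, θ1=270°, θ2=270°
step 1 (rotate(2, -90)): config: θ0=180°, θ1=270°, θ2=180°
step 2 (rotate(2, -90)): config: θ0=180°, θ1=270°, θ2=90°
no rival 2-sequence matches.

rotate(2, -90), rotate(2, -90)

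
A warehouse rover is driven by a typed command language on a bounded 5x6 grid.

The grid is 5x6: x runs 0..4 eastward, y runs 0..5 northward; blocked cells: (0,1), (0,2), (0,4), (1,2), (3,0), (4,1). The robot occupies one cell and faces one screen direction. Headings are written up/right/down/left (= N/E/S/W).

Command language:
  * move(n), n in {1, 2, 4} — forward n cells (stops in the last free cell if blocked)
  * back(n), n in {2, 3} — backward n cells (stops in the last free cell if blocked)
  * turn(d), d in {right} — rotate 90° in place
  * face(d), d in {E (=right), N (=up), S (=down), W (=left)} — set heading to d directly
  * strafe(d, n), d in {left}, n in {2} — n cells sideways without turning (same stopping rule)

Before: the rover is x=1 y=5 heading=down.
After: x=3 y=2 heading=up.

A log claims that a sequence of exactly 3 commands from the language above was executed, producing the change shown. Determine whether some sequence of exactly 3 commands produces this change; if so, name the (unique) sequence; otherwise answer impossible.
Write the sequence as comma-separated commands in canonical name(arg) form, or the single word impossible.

key: order matters: swapping strafe(left, 2) and back(3) lands elsewhere
t0: x=1 y=5 heading=down
t=1 strafe(left, 2) ⇒ x=3 y=5 heading=down
t=2 face(N) ⇒ x=3 y=5 heading=up
t=3 back(3) ⇒ x=3 y=2 heading=up
uniquely the one of 1331 3-step routes that fits.

strafe(left, 2), face(N), back(3)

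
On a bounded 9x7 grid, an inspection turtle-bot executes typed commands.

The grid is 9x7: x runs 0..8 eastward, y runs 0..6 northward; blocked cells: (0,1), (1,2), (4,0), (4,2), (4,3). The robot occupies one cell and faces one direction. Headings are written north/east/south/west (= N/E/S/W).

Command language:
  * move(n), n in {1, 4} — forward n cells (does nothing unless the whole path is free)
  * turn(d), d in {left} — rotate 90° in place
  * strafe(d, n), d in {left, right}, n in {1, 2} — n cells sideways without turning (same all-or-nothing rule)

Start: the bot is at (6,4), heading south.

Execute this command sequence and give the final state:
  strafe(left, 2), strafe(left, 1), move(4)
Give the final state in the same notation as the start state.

t0: at (6,4), heading south
[1] after strafe(left, 2): at (8,4), heading south
[2] after strafe(left, 1): at (8,4), heading south
[3] after move(4): at (8,0), heading south

at (8,0), heading south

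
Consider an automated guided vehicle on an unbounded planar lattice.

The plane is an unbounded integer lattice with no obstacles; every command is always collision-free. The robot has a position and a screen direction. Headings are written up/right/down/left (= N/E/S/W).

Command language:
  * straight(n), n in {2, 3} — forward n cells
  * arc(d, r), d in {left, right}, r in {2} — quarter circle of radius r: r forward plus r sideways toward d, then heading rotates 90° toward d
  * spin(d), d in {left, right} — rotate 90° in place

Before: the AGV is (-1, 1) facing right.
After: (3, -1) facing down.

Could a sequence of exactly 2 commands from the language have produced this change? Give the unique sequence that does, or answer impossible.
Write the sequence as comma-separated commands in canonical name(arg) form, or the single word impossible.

key: order matters: swapping straight(2) and arc(right, 2) lands elsewhere
begin: (-1, 1) facing right
[1] after straight(2): (1, 1) facing right
[2] after arc(right, 2): (3, -1) facing down
no rival 2-sequence matches.

straight(2), arc(right, 2)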